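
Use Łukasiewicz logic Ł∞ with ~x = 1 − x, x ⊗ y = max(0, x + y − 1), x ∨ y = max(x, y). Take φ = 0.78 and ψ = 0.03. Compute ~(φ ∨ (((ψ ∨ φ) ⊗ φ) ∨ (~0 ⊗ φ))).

0.22

ψ ∨ φ = max(0.03, 0.78) = 0.78
(ψ ∨ φ) ⊗ φ = max(0, 0.78 + 0.78 − 1) = max(0, 0.56) = 0.56
~0 = 1 − 0.00 = 1.00
~0 ⊗ φ = max(0, 1.00 + 0.78 − 1) = max(0, 0.78) = 0.78
((ψ ∨ φ) ⊗ φ) ∨ (~0 ⊗ φ) = max(0.56, 0.78) = 0.78
φ ∨ (((ψ ∨ φ) ⊗ φ) ∨ (~0 ⊗ φ)) = max(0.78, 0.78) = 0.78
~(φ ∨ (((ψ ∨ φ) ⊗ φ) ∨ (~0 ⊗ φ))) = 1 − 0.78 = 0.22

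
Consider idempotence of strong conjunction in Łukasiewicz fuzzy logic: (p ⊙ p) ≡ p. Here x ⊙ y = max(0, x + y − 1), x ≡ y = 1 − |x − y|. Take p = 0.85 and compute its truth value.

0.85

p ⊙ p = max(0, 0.85 + 0.85 − 1) = max(0, 0.70) = 0.70
(p ⊙ p) ≡ p = 1 − |0.70 − 0.85| = 1 − 0.15 = 0.85
(The value 0.85 < 1 shows this instance is not satisfied; fails in Ł∞ since a ⊗ a = max(0, 2a−1) ≠ a in general.)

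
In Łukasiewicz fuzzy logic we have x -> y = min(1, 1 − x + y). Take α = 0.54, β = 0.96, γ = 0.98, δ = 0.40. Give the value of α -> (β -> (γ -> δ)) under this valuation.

0.92

γ -> δ = min(1, 1 − 0.98 + 0.40) = min(1, 0.42) = 0.42
β -> (γ -> δ) = min(1, 1 − 0.96 + 0.42) = min(1, 0.46) = 0.46
α -> (β -> (γ -> δ)) = min(1, 1 − 0.54 + 0.46) = min(1, 0.92) = 0.92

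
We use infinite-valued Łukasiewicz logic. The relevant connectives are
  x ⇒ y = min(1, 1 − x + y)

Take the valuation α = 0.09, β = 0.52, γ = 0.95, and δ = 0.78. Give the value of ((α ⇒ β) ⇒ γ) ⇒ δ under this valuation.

0.83

α ⇒ β = min(1, 1 − 0.09 + 0.52) = min(1, 1.43) = 1.00
(α ⇒ β) ⇒ γ = min(1, 1 − 1.00 + 0.95) = min(1, 0.95) = 0.95
((α ⇒ β) ⇒ γ) ⇒ δ = min(1, 1 − 0.95 + 0.78) = min(1, 0.83) = 0.83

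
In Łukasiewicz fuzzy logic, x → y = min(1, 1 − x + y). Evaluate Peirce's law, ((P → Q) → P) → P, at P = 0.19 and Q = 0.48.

1.00

P → Q = min(1, 1 − 0.19 + 0.48) = min(1, 1.29) = 1.00
(P → Q) → P = min(1, 1 − 1.00 + 0.19) = min(1, 0.19) = 0.19
((P → Q) → P) → P = min(1, 1 − 0.19 + 0.19) = min(1, 1.00) = 1.00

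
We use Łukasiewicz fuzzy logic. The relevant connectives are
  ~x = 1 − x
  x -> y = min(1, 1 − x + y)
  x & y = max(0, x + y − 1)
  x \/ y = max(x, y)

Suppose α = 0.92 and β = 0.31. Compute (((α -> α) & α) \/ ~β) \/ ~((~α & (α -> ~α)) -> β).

0.92

α -> α = min(1, 1 − 0.92 + 0.92) = min(1, 1.00) = 1.00
(α -> α) & α = max(0, 1.00 + 0.92 − 1) = max(0, 0.92) = 0.92
~β = 1 − 0.31 = 0.69
((α -> α) & α) \/ ~β = max(0.92, 0.69) = 0.92
~α = 1 − 0.92 = 0.08
α -> ~α = min(1, 1 − 0.92 + 0.08) = min(1, 0.16) = 0.16
~α & (α -> ~α) = max(0, 0.08 + 0.16 − 1) = max(0, -0.76) = 0.00
(~α & (α -> ~α)) -> β = min(1, 1 − 0.00 + 0.31) = min(1, 1.31) = 1.00
~((~α & (α -> ~α)) -> β) = 1 − 1.00 = 0.00
(((α -> α) & α) \/ ~β) \/ ~((~α & (α -> ~α)) -> β) = max(0.92, 0.00) = 0.92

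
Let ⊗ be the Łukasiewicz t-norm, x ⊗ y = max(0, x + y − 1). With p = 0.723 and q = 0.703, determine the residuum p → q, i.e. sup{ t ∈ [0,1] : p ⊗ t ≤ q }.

0.980

The residuum of the Łukasiewicz t-norm gives the supremum: min(1, 1 − 0.723 + 0.703).
1 − 0.723 + 0.703 = 0.980, so t = min(1, 0.980) = 0.980.
Check: 0.723 ⊗ 0.980 = max(0, 0.703) = 0.703 ≤ 0.703.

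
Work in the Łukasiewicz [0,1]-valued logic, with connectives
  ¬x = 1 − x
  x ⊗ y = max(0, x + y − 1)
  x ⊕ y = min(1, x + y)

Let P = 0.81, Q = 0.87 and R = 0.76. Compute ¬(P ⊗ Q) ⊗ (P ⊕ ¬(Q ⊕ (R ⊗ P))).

0.13

P ⊗ Q = max(0, 0.81 + 0.87 − 1) = max(0, 0.68) = 0.68
¬(P ⊗ Q) = 1 − 0.68 = 0.32
R ⊗ P = max(0, 0.76 + 0.81 − 1) = max(0, 0.57) = 0.57
Q ⊕ (R ⊗ P) = min(1, 0.87 + 0.57) = min(1, 1.44) = 1.00
¬(Q ⊕ (R ⊗ P)) = 1 − 1.00 = 0.00
P ⊕ ¬(Q ⊕ (R ⊗ P)) = min(1, 0.81 + 0.00) = min(1, 0.81) = 0.81
¬(P ⊗ Q) ⊗ (P ⊕ ¬(Q ⊕ (R ⊗ P))) = max(0, 0.32 + 0.81 − 1) = max(0, 0.13) = 0.13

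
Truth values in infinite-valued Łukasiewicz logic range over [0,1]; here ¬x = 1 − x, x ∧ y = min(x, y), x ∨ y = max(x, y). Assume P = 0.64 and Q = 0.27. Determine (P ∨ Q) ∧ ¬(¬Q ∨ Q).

P ∨ Q = max(0.64, 0.27) = 0.64
¬Q = 1 − 0.27 = 0.73
¬Q ∨ Q = max(0.73, 0.27) = 0.73
¬(¬Q ∨ Q) = 1 − 0.73 = 0.27
(P ∨ Q) ∧ ¬(¬Q ∨ Q) = min(0.64, 0.27) = 0.27

0.27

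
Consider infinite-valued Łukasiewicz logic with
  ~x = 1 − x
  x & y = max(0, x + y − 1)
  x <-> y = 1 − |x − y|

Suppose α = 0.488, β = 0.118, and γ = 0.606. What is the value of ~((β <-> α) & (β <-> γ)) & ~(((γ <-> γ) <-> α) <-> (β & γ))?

β <-> α = 1 − |0.118 − 0.488| = 1 − 0.370 = 0.630
β <-> γ = 1 − |0.118 − 0.606| = 1 − 0.488 = 0.512
(β <-> α) & (β <-> γ) = max(0, 0.630 + 0.512 − 1) = max(0, 0.142) = 0.142
~((β <-> α) & (β <-> γ)) = 1 − 0.142 = 0.858
γ <-> γ = 1 − |0.606 − 0.606| = 1 − 0.000 = 1.000
(γ <-> γ) <-> α = 1 − |1.000 − 0.488| = 1 − 0.512 = 0.488
β & γ = max(0, 0.118 + 0.606 − 1) = max(0, -0.276) = 0.000
((γ <-> γ) <-> α) <-> (β & γ) = 1 − |0.488 − 0.000| = 1 − 0.488 = 0.512
~(((γ <-> γ) <-> α) <-> (β & γ)) = 1 − 0.512 = 0.488
~((β <-> α) & (β <-> γ)) & ~(((γ <-> γ) <-> α) <-> (β & γ)) = max(0, 0.858 + 0.488 − 1) = max(0, 0.346) = 0.346

0.346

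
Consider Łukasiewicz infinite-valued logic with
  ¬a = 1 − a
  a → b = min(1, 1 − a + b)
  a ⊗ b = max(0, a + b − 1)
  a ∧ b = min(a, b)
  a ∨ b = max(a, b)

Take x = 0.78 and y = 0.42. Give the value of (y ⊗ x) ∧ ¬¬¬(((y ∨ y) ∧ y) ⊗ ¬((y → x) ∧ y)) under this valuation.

y ⊗ x = max(0, 0.42 + 0.78 − 1) = max(0, 0.20) = 0.20
y ∨ y = max(0.42, 0.42) = 0.42
(y ∨ y) ∧ y = min(0.42, 0.42) = 0.42
y → x = min(1, 1 − 0.42 + 0.78) = min(1, 1.36) = 1.00
(y → x) ∧ y = min(1.00, 0.42) = 0.42
¬((y → x) ∧ y) = 1 − 0.42 = 0.58
((y ∨ y) ∧ y) ⊗ ¬((y → x) ∧ y) = max(0, 0.42 + 0.58 − 1) = max(0, 0.00) = 0.00
¬(((y ∨ y) ∧ y) ⊗ ¬((y → x) ∧ y)) = 1 − 0.00 = 1.00
¬¬(((y ∨ y) ∧ y) ⊗ ¬((y → x) ∧ y)) = 1 − 1.00 = 0.00
¬¬¬(((y ∨ y) ∧ y) ⊗ ¬((y → x) ∧ y)) = 1 − 0.00 = 1.00
(y ⊗ x) ∧ ¬¬¬(((y ∨ y) ∧ y) ⊗ ¬((y → x) ∧ y)) = min(0.20, 1.00) = 0.20

0.20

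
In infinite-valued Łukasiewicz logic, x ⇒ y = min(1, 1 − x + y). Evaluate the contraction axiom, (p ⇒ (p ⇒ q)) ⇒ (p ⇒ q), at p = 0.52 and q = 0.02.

0.52

p ⇒ q = min(1, 1 − 0.52 + 0.02) = min(1, 0.50) = 0.50
p ⇒ (p ⇒ q) = min(1, 1 − 0.52 + 0.50) = min(1, 0.98) = 0.98
(p ⇒ (p ⇒ q)) ⇒ (p ⇒ q) = min(1, 1 − 0.98 + 0.50) = min(1, 0.52) = 0.52
(The value 0.52 < 1 shows this instance is not satisfied; fails in Ł∞ (the t-norm is not idempotent).)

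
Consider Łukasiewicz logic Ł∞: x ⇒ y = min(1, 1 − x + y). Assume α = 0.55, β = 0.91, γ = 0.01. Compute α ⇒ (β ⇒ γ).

0.55

β ⇒ γ = min(1, 1 − 0.91 + 0.01) = min(1, 0.10) = 0.10
α ⇒ (β ⇒ γ) = min(1, 1 − 0.55 + 0.10) = min(1, 0.55) = 0.55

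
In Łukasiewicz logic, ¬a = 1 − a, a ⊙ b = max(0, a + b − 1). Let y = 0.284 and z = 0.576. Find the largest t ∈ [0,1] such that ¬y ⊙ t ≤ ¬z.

0.708

¬y = 1 − 0.284 = 0.716
So the left factor is ¬y = 0.716.
¬z = 1 − 0.576 = 0.424
So the right-hand bound is ¬z = 0.424.
The residuum of the Łukasiewicz t-norm gives the supremum: min(1, 1 − 0.716 + 0.424).
1 − 0.716 + 0.424 = 0.708, so t = min(1, 0.708) = 0.708.
Check: 0.716 ⊙ 0.708 = max(0, 0.424) = 0.424 ≤ 0.424.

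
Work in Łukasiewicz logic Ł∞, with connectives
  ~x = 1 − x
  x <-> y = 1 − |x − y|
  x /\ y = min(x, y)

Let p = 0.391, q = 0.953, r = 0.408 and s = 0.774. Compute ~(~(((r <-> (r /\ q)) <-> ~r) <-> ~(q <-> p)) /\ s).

0.970

r /\ q = min(0.408, 0.953) = 0.408
r <-> (r /\ q) = 1 − |0.408 − 0.408| = 1 − 0.000 = 1.000
~r = 1 − 0.408 = 0.592
(r <-> (r /\ q)) <-> ~r = 1 − |1.000 − 0.592| = 1 − 0.408 = 0.592
q <-> p = 1 − |0.953 − 0.391| = 1 − 0.562 = 0.438
~(q <-> p) = 1 − 0.438 = 0.562
((r <-> (r /\ q)) <-> ~r) <-> ~(q <-> p) = 1 − |0.592 − 0.562| = 1 − 0.030 = 0.970
~(((r <-> (r /\ q)) <-> ~r) <-> ~(q <-> p)) = 1 − 0.970 = 0.030
~(((r <-> (r /\ q)) <-> ~r) <-> ~(q <-> p)) /\ s = min(0.030, 0.774) = 0.030
~(~(((r <-> (r /\ q)) <-> ~r) <-> ~(q <-> p)) /\ s) = 1 − 0.030 = 0.970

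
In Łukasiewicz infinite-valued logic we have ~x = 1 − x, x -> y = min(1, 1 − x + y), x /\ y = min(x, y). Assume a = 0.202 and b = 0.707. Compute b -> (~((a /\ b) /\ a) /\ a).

0.495

a /\ b = min(0.202, 0.707) = 0.202
(a /\ b) /\ a = min(0.202, 0.202) = 0.202
~((a /\ b) /\ a) = 1 − 0.202 = 0.798
~((a /\ b) /\ a) /\ a = min(0.798, 0.202) = 0.202
b -> (~((a /\ b) /\ a) /\ a) = min(1, 1 − 0.707 + 0.202) = min(1, 0.495) = 0.495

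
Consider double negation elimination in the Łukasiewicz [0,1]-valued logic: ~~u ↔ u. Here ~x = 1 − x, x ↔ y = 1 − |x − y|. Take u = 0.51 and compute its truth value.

~u = 1 − 0.51 = 0.49
~~u = 1 − 0.49 = 0.51
~~u ↔ u = 1 − |0.51 − 0.51| = 1 − 0.00 = 1.00
(As expected: always 1 in Ł∞ since negation is involutive.)

1.00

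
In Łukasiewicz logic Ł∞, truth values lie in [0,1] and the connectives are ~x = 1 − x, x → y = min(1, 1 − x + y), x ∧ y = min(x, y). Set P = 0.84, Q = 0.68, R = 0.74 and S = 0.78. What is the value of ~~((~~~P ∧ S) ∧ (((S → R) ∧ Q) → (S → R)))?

~P = 1 − 0.84 = 0.16
~~P = 1 − 0.16 = 0.84
~~~P = 1 − 0.84 = 0.16
~~~P ∧ S = min(0.16, 0.78) = 0.16
S → R = min(1, 1 − 0.78 + 0.74) = min(1, 0.96) = 0.96
(S → R) ∧ Q = min(0.96, 0.68) = 0.68
((S → R) ∧ Q) → (S → R) = min(1, 1 − 0.68 + 0.96) = min(1, 1.28) = 1.00
(~~~P ∧ S) ∧ (((S → R) ∧ Q) → (S → R)) = min(0.16, 1.00) = 0.16
~((~~~P ∧ S) ∧ (((S → R) ∧ Q) → (S → R))) = 1 − 0.16 = 0.84
~~((~~~P ∧ S) ∧ (((S → R) ∧ Q) → (S → R))) = 1 − 0.84 = 0.16

0.16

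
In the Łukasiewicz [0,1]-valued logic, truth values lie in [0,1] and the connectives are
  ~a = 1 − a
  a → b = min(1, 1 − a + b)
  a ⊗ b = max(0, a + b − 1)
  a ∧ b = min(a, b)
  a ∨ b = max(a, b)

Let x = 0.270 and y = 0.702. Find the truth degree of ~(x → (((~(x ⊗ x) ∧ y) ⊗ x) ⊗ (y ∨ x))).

0.270

x ⊗ x = max(0, 0.270 + 0.270 − 1) = max(0, -0.460) = 0.000
~(x ⊗ x) = 1 − 0.000 = 1.000
~(x ⊗ x) ∧ y = min(1.000, 0.702) = 0.702
(~(x ⊗ x) ∧ y) ⊗ x = max(0, 0.702 + 0.270 − 1) = max(0, -0.028) = 0.000
y ∨ x = max(0.702, 0.270) = 0.702
((~(x ⊗ x) ∧ y) ⊗ x) ⊗ (y ∨ x) = max(0, 0.000 + 0.702 − 1) = max(0, -0.298) = 0.000
x → (((~(x ⊗ x) ∧ y) ⊗ x) ⊗ (y ∨ x)) = min(1, 1 − 0.270 + 0.000) = min(1, 0.730) = 0.730
~(x → (((~(x ⊗ x) ∧ y) ⊗ x) ⊗ (y ∨ x))) = 1 − 0.730 = 0.270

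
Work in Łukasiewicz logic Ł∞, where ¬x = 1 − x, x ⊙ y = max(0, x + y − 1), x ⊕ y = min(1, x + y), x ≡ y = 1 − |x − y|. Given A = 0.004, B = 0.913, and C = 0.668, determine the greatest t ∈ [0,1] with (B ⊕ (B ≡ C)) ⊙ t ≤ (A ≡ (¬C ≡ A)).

B ≡ C = 1 − |0.913 − 0.668| = 1 − 0.245 = 0.755
B ⊕ (B ≡ C) = min(1, 0.913 + 0.755) = min(1, 1.668) = 1.000
So the left factor is B ⊕ (B ≡ C) = 1.000.
¬C = 1 − 0.668 = 0.332
¬C ≡ A = 1 − |0.332 − 0.004| = 1 − 0.328 = 0.672
A ≡ (¬C ≡ A) = 1 − |0.004 − 0.672| = 1 − 0.668 = 0.332
So the right-hand bound is A ≡ (¬C ≡ A) = 0.332.
The residuum of the Łukasiewicz t-norm gives the supremum: min(1, 1 − 1.000 + 0.332).
1 − 1.000 + 0.332 = 0.332, so t = min(1, 0.332) = 0.332.
Check: 1.000 ⊙ 0.332 = max(0, 0.332) = 0.332 ≤ 0.332.

0.332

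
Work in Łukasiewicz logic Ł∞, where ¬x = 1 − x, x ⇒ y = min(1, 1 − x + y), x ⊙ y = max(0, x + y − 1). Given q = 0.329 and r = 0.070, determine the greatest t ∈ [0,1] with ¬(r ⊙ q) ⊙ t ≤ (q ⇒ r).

0.741

r ⊙ q = max(0, 0.070 + 0.329 − 1) = max(0, -0.601) = 0.000
¬(r ⊙ q) = 1 − 0.000 = 1.000
So the left factor is ¬(r ⊙ q) = 1.000.
q ⇒ r = min(1, 1 − 0.329 + 0.070) = min(1, 0.741) = 0.741
So the right-hand bound is q ⇒ r = 0.741.
The residuum of the Łukasiewicz t-norm gives the supremum: min(1, 1 − 1.000 + 0.741).
1 − 1.000 + 0.741 = 0.741, so t = min(1, 0.741) = 0.741.
Check: 1.000 ⊙ 0.741 = max(0, 0.741) = 0.741 ≤ 0.741.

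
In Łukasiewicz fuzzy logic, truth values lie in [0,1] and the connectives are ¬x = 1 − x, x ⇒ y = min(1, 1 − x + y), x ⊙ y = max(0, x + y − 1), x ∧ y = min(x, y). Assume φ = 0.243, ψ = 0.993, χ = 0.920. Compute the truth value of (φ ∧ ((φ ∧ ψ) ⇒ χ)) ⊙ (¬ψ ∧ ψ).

0.000

φ ∧ ψ = min(0.243, 0.993) = 0.243
(φ ∧ ψ) ⇒ χ = min(1, 1 − 0.243 + 0.920) = min(1, 1.677) = 1.000
φ ∧ ((φ ∧ ψ) ⇒ χ) = min(0.243, 1.000) = 0.243
¬ψ = 1 − 0.993 = 0.007
¬ψ ∧ ψ = min(0.007, 0.993) = 0.007
(φ ∧ ((φ ∧ ψ) ⇒ χ)) ⊙ (¬ψ ∧ ψ) = max(0, 0.243 + 0.007 − 1) = max(0, -0.750) = 0.000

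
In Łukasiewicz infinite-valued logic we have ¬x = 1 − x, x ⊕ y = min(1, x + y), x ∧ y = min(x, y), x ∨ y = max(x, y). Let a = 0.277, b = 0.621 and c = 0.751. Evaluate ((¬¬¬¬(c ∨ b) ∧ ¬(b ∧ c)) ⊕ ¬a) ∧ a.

0.277

c ∨ b = max(0.751, 0.621) = 0.751
¬(c ∨ b) = 1 − 0.751 = 0.249
¬¬(c ∨ b) = 1 − 0.249 = 0.751
¬¬¬(c ∨ b) = 1 − 0.751 = 0.249
¬¬¬¬(c ∨ b) = 1 − 0.249 = 0.751
b ∧ c = min(0.621, 0.751) = 0.621
¬(b ∧ c) = 1 − 0.621 = 0.379
¬¬¬¬(c ∨ b) ∧ ¬(b ∧ c) = min(0.751, 0.379) = 0.379
¬a = 1 − 0.277 = 0.723
(¬¬¬¬(c ∨ b) ∧ ¬(b ∧ c)) ⊕ ¬a = min(1, 0.379 + 0.723) = min(1, 1.102) = 1.000
((¬¬¬¬(c ∨ b) ∧ ¬(b ∧ c)) ⊕ ¬a) ∧ a = min(1.000, 0.277) = 0.277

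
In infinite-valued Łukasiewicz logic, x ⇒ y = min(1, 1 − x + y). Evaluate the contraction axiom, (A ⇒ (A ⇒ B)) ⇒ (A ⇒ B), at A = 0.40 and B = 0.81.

1.00

A ⇒ B = min(1, 1 − 0.40 + 0.81) = min(1, 1.41) = 1.00
A ⇒ (A ⇒ B) = min(1, 1 − 0.40 + 1.00) = min(1, 1.60) = 1.00
(A ⇒ (A ⇒ B)) ⇒ (A ⇒ B) = min(1, 1 − 1.00 + 1.00) = min(1, 1.00) = 1.00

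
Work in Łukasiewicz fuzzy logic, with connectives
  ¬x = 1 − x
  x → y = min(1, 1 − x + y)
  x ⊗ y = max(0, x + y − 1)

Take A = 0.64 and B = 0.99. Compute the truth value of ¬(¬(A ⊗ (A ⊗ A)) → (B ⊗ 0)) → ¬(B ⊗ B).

0.02

A ⊗ A = max(0, 0.64 + 0.64 − 1) = max(0, 0.28) = 0.28
A ⊗ (A ⊗ A) = max(0, 0.64 + 0.28 − 1) = max(0, -0.08) = 0.00
¬(A ⊗ (A ⊗ A)) = 1 − 0.00 = 1.00
B ⊗ 0 = max(0, 0.99 + 0.00 − 1) = max(0, -0.01) = 0.00
¬(A ⊗ (A ⊗ A)) → (B ⊗ 0) = min(1, 1 − 1.00 + 0.00) = min(1, 0.00) = 0.00
¬(¬(A ⊗ (A ⊗ A)) → (B ⊗ 0)) = 1 − 0.00 = 1.00
B ⊗ B = max(0, 0.99 + 0.99 − 1) = max(0, 0.98) = 0.98
¬(B ⊗ B) = 1 − 0.98 = 0.02
¬(¬(A ⊗ (A ⊗ A)) → (B ⊗ 0)) → ¬(B ⊗ B) = min(1, 1 − 1.00 + 0.02) = min(1, 0.02) = 0.02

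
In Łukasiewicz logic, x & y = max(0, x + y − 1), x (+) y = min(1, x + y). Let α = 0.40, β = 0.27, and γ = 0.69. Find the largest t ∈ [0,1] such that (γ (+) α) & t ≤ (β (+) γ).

0.96

γ (+) α = min(1, 0.69 + 0.40) = min(1, 1.09) = 1.00
So the left factor is γ (+) α = 1.00.
β (+) γ = min(1, 0.27 + 0.69) = min(1, 0.96) = 0.96
So the right-hand bound is β (+) γ = 0.96.
The residuum of the Łukasiewicz t-norm gives the supremum: min(1, 1 − 1.00 + 0.96).
1 − 1.00 + 0.96 = 0.96, so t = min(1, 0.96) = 0.96.
Check: 1.00 & 0.96 = max(0, 0.96) = 0.96 ≤ 0.96.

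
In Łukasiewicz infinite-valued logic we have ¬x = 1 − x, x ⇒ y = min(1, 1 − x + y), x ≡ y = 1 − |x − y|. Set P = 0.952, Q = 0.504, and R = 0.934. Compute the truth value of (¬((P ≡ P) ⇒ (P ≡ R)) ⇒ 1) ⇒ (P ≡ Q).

P ≡ P = 1 − |0.952 − 0.952| = 1 − 0.000 = 1.000
P ≡ R = 1 − |0.952 − 0.934| = 1 − 0.018 = 0.982
(P ≡ P) ⇒ (P ≡ R) = min(1, 1 − 1.000 + 0.982) = min(1, 0.982) = 0.982
¬((P ≡ P) ⇒ (P ≡ R)) = 1 − 0.982 = 0.018
¬((P ≡ P) ⇒ (P ≡ R)) ⇒ 1 = min(1, 1 − 0.018 + 1.000) = min(1, 1.982) = 1.000
P ≡ Q = 1 − |0.952 − 0.504| = 1 − 0.448 = 0.552
(¬((P ≡ P) ⇒ (P ≡ R)) ⇒ 1) ⇒ (P ≡ Q) = min(1, 1 − 1.000 + 0.552) = min(1, 0.552) = 0.552

0.552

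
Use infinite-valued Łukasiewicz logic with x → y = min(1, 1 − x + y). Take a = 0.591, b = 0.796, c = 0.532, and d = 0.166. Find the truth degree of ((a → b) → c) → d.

0.634

a → b = min(1, 1 − 0.591 + 0.796) = min(1, 1.205) = 1.000
(a → b) → c = min(1, 1 − 1.000 + 0.532) = min(1, 0.532) = 0.532
((a → b) → c) → d = min(1, 1 − 0.532 + 0.166) = min(1, 0.634) = 0.634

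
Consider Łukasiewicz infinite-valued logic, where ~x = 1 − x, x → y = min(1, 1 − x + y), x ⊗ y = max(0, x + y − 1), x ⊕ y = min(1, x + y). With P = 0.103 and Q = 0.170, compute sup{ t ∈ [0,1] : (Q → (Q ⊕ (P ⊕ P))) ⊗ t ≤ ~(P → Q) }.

P ⊕ P = min(1, 0.103 + 0.103) = min(1, 0.206) = 0.206
Q ⊕ (P ⊕ P) = min(1, 0.170 + 0.206) = min(1, 0.376) = 0.376
Q → (Q ⊕ (P ⊕ P)) = min(1, 1 − 0.170 + 0.376) = min(1, 1.206) = 1.000
So the left factor is Q → (Q ⊕ (P ⊕ P)) = 1.000.
P → Q = min(1, 1 − 0.103 + 0.170) = min(1, 1.067) = 1.000
~(P → Q) = 1 − 1.000 = 0.000
So the right-hand bound is ~(P → Q) = 0.000.
The residuum of the Łukasiewicz t-norm gives the supremum: min(1, 1 − 1.000 + 0.000).
1 − 1.000 + 0.000 = 0.000, so t = min(1, 0.000) = 0.000.
Check: 1.000 ⊗ 0.000 = max(0, 0.000) = 0.000 ≤ 0.000.

0.000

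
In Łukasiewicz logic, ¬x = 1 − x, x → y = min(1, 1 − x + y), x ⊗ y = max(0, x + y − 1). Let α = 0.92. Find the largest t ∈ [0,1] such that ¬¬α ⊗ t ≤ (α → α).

1.00

¬α = 1 − 0.92 = 0.08
¬¬α = 1 − 0.08 = 0.92
So the left factor is ¬¬α = 0.92.
α → α = min(1, 1 − 0.92 + 0.92) = min(1, 1.00) = 1.00
So the right-hand bound is α → α = 1.00.
The residuum of the Łukasiewicz t-norm gives the supremum: min(1, 1 − 0.92 + 1.00).
1 − 0.92 + 1.00 = 1.08, so t = min(1, 1.08) = 1.00.
Check: 0.92 ⊗ 1.00 = max(0, 0.92) = 0.92 ≤ 1.00.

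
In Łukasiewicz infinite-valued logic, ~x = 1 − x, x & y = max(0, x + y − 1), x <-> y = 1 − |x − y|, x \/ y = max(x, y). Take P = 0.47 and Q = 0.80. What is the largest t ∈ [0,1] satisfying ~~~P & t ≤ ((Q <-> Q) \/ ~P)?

~P = 1 − 0.47 = 0.53
~~P = 1 − 0.53 = 0.47
~~~P = 1 − 0.47 = 0.53
So the left factor is ~~~P = 0.53.
Q <-> Q = 1 − |0.80 − 0.80| = 1 − 0.00 = 1.00
(Q <-> Q) \/ ~P = max(1.00, 0.53) = 1.00
So the right-hand bound is (Q <-> Q) \/ ~P = 1.00.
The residuum of the Łukasiewicz t-norm gives the supremum: min(1, 1 − 0.53 + 1.00).
1 − 0.53 + 1.00 = 1.47, so t = min(1, 1.47) = 1.00.
Check: 0.53 & 1.00 = max(0, 0.53) = 0.53 ≤ 1.00.

1.00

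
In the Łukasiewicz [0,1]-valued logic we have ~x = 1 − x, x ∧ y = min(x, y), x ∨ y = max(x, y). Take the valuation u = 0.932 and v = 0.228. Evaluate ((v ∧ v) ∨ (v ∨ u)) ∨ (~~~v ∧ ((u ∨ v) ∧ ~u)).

v ∧ v = min(0.228, 0.228) = 0.228
v ∨ u = max(0.228, 0.932) = 0.932
(v ∧ v) ∨ (v ∨ u) = max(0.228, 0.932) = 0.932
~v = 1 − 0.228 = 0.772
~~v = 1 − 0.772 = 0.228
~~~v = 1 − 0.228 = 0.772
u ∨ v = max(0.932, 0.228) = 0.932
~u = 1 − 0.932 = 0.068
(u ∨ v) ∧ ~u = min(0.932, 0.068) = 0.068
~~~v ∧ ((u ∨ v) ∧ ~u) = min(0.772, 0.068) = 0.068
((v ∧ v) ∨ (v ∨ u)) ∨ (~~~v ∧ ((u ∨ v) ∧ ~u)) = max(0.932, 0.068) = 0.932

0.932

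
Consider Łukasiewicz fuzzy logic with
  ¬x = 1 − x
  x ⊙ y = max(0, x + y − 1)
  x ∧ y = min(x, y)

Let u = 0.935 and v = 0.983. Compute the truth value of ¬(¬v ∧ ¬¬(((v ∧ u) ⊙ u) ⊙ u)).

0.983

¬v = 1 − 0.983 = 0.017
v ∧ u = min(0.983, 0.935) = 0.935
(v ∧ u) ⊙ u = max(0, 0.935 + 0.935 − 1) = max(0, 0.870) = 0.870
((v ∧ u) ⊙ u) ⊙ u = max(0, 0.870 + 0.935 − 1) = max(0, 0.805) = 0.805
¬(((v ∧ u) ⊙ u) ⊙ u) = 1 − 0.805 = 0.195
¬¬(((v ∧ u) ⊙ u) ⊙ u) = 1 − 0.195 = 0.805
¬v ∧ ¬¬(((v ∧ u) ⊙ u) ⊙ u) = min(0.017, 0.805) = 0.017
¬(¬v ∧ ¬¬(((v ∧ u) ⊙ u) ⊙ u)) = 1 − 0.017 = 0.983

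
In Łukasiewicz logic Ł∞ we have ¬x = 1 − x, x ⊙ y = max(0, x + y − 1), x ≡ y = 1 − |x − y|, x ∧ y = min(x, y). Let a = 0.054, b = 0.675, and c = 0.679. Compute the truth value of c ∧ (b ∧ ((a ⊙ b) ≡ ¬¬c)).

0.321

a ⊙ b = max(0, 0.054 + 0.675 − 1) = max(0, -0.271) = 0.000
¬c = 1 − 0.679 = 0.321
¬¬c = 1 − 0.321 = 0.679
(a ⊙ b) ≡ ¬¬c = 1 − |0.000 − 0.679| = 1 − 0.679 = 0.321
b ∧ ((a ⊙ b) ≡ ¬¬c) = min(0.675, 0.321) = 0.321
c ∧ (b ∧ ((a ⊙ b) ≡ ¬¬c)) = min(0.679, 0.321) = 0.321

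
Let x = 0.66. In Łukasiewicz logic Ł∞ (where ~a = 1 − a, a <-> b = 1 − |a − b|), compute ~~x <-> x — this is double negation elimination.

1.00

~x = 1 − 0.66 = 0.34
~~x = 1 − 0.34 = 0.66
~~x <-> x = 1 − |0.66 − 0.66| = 1 − 0.00 = 1.00
(As expected: always 1 in Ł∞ since negation is involutive.)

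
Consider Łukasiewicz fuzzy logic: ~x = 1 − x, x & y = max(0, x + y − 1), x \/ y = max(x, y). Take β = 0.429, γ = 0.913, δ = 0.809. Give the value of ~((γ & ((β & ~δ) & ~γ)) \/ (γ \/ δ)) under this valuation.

~δ = 1 − 0.809 = 0.191
β & ~δ = max(0, 0.429 + 0.191 − 1) = max(0, -0.380) = 0.000
~γ = 1 − 0.913 = 0.087
(β & ~δ) & ~γ = max(0, 0.000 + 0.087 − 1) = max(0, -0.913) = 0.000
γ & ((β & ~δ) & ~γ) = max(0, 0.913 + 0.000 − 1) = max(0, -0.087) = 0.000
γ \/ δ = max(0.913, 0.809) = 0.913
(γ & ((β & ~δ) & ~γ)) \/ (γ \/ δ) = max(0.000, 0.913) = 0.913
~((γ & ((β & ~δ) & ~γ)) \/ (γ \/ δ)) = 1 − 0.913 = 0.087

0.087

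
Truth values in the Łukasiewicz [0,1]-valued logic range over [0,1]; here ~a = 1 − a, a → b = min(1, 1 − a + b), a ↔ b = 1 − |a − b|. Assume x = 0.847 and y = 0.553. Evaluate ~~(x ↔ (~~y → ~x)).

0.753

~y = 1 − 0.553 = 0.447
~~y = 1 − 0.447 = 0.553
~x = 1 − 0.847 = 0.153
~~y → ~x = min(1, 1 − 0.553 + 0.153) = min(1, 0.600) = 0.600
x ↔ (~~y → ~x) = 1 − |0.847 − 0.600| = 1 − 0.247 = 0.753
~(x ↔ (~~y → ~x)) = 1 − 0.753 = 0.247
~~(x ↔ (~~y → ~x)) = 1 − 0.247 = 0.753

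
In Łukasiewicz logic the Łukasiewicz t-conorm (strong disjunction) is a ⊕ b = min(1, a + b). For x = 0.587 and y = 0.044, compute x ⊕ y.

x ⊕ y = min(1, 0.587 + 0.044) = min(1, 0.631) = 0.631
For comparison, the Gödel t-conorm max(a, b) would give 0.587.

0.631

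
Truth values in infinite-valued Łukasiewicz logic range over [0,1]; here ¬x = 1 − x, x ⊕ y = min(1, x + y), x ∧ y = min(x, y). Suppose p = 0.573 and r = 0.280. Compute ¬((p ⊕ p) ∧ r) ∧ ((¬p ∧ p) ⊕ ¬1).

p ⊕ p = min(1, 0.573 + 0.573) = min(1, 1.146) = 1.000
(p ⊕ p) ∧ r = min(1.000, 0.280) = 0.280
¬((p ⊕ p) ∧ r) = 1 − 0.280 = 0.720
¬p = 1 − 0.573 = 0.427
¬p ∧ p = min(0.427, 0.573) = 0.427
¬1 = 1 − 1.000 = 0.000
(¬p ∧ p) ⊕ ¬1 = min(1, 0.427 + 0.000) = min(1, 0.427) = 0.427
¬((p ⊕ p) ∧ r) ∧ ((¬p ∧ p) ⊕ ¬1) = min(0.720, 0.427) = 0.427

0.427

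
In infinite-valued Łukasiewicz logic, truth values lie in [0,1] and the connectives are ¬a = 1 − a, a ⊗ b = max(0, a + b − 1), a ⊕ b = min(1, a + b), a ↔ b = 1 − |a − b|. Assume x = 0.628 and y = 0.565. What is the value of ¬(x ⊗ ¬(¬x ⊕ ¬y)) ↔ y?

0.565

¬x = 1 − 0.628 = 0.372
¬y = 1 − 0.565 = 0.435
¬x ⊕ ¬y = min(1, 0.372 + 0.435) = min(1, 0.807) = 0.807
¬(¬x ⊕ ¬y) = 1 − 0.807 = 0.193
x ⊗ ¬(¬x ⊕ ¬y) = max(0, 0.628 + 0.193 − 1) = max(0, -0.179) = 0.000
¬(x ⊗ ¬(¬x ⊕ ¬y)) = 1 − 0.000 = 1.000
¬(x ⊗ ¬(¬x ⊕ ¬y)) ↔ y = 1 − |1.000 − 0.565| = 1 − 0.435 = 0.565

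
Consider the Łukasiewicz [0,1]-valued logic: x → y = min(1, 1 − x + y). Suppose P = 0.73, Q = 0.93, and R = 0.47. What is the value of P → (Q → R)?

Q → R = min(1, 1 − 0.93 + 0.47) = min(1, 0.54) = 0.54
P → (Q → R) = min(1, 1 − 0.73 + 0.54) = min(1, 0.81) = 0.81

0.81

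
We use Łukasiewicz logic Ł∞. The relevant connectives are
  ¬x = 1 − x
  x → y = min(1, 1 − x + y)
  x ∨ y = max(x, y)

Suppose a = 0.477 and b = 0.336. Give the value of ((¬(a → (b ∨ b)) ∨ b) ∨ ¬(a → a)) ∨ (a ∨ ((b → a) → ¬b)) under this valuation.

0.664

b ∨ b = max(0.336, 0.336) = 0.336
a → (b ∨ b) = min(1, 1 − 0.477 + 0.336) = min(1, 0.859) = 0.859
¬(a → (b ∨ b)) = 1 − 0.859 = 0.141
¬(a → (b ∨ b)) ∨ b = max(0.141, 0.336) = 0.336
a → a = min(1, 1 − 0.477 + 0.477) = min(1, 1.000) = 1.000
¬(a → a) = 1 − 1.000 = 0.000
(¬(a → (b ∨ b)) ∨ b) ∨ ¬(a → a) = max(0.336, 0.000) = 0.336
b → a = min(1, 1 − 0.336 + 0.477) = min(1, 1.141) = 1.000
¬b = 1 − 0.336 = 0.664
(b → a) → ¬b = min(1, 1 − 1.000 + 0.664) = min(1, 0.664) = 0.664
a ∨ ((b → a) → ¬b) = max(0.477, 0.664) = 0.664
((¬(a → (b ∨ b)) ∨ b) ∨ ¬(a → a)) ∨ (a ∨ ((b → a) → ¬b)) = max(0.336, 0.664) = 0.664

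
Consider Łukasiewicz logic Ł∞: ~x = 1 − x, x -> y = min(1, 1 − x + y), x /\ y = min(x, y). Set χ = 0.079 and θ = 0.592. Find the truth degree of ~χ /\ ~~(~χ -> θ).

0.671

~χ = 1 − 0.079 = 0.921
~χ -> θ = min(1, 1 − 0.921 + 0.592) = min(1, 0.671) = 0.671
~(~χ -> θ) = 1 − 0.671 = 0.329
~~(~χ -> θ) = 1 − 0.329 = 0.671
~χ /\ ~~(~χ -> θ) = min(0.921, 0.671) = 0.671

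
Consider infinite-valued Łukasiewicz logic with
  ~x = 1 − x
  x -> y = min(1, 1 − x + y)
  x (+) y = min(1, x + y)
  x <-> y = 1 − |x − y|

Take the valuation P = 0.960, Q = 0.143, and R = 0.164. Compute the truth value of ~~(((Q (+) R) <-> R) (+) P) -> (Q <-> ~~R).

Q (+) R = min(1, 0.143 + 0.164) = min(1, 0.307) = 0.307
(Q (+) R) <-> R = 1 − |0.307 − 0.164| = 1 − 0.143 = 0.857
((Q (+) R) <-> R) (+) P = min(1, 0.857 + 0.960) = min(1, 1.817) = 1.000
~(((Q (+) R) <-> R) (+) P) = 1 − 1.000 = 0.000
~~(((Q (+) R) <-> R) (+) P) = 1 − 0.000 = 1.000
~R = 1 − 0.164 = 0.836
~~R = 1 − 0.836 = 0.164
Q <-> ~~R = 1 − |0.143 − 0.164| = 1 − 0.021 = 0.979
~~(((Q (+) R) <-> R) (+) P) -> (Q <-> ~~R) = min(1, 1 − 1.000 + 0.979) = min(1, 0.979) = 0.979

0.979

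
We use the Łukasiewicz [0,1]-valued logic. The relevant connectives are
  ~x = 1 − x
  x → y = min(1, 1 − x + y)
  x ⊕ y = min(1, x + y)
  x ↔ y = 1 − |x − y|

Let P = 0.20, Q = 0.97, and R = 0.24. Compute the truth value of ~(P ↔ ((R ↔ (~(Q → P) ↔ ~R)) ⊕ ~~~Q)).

0.08

Q → P = min(1, 1 − 0.97 + 0.20) = min(1, 0.23) = 0.23
~(Q → P) = 1 − 0.23 = 0.77
~R = 1 − 0.24 = 0.76
~(Q → P) ↔ ~R = 1 − |0.77 − 0.76| = 1 − 0.01 = 0.99
R ↔ (~(Q → P) ↔ ~R) = 1 − |0.24 − 0.99| = 1 − 0.75 = 0.25
~Q = 1 − 0.97 = 0.03
~~Q = 1 − 0.03 = 0.97
~~~Q = 1 − 0.97 = 0.03
(R ↔ (~(Q → P) ↔ ~R)) ⊕ ~~~Q = min(1, 0.25 + 0.03) = min(1, 0.28) = 0.28
P ↔ ((R ↔ (~(Q → P) ↔ ~R)) ⊕ ~~~Q) = 1 − |0.20 − 0.28| = 1 − 0.08 = 0.92
~(P ↔ ((R ↔ (~(Q → P) ↔ ~R)) ⊕ ~~~Q)) = 1 − 0.92 = 0.08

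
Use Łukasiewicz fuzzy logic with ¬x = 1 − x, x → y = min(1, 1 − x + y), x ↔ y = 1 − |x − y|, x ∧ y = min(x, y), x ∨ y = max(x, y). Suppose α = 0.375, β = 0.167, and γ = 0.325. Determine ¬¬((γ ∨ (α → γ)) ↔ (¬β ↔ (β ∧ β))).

α → γ = min(1, 1 − 0.375 + 0.325) = min(1, 0.950) = 0.950
γ ∨ (α → γ) = max(0.325, 0.950) = 0.950
¬β = 1 − 0.167 = 0.833
β ∧ β = min(0.167, 0.167) = 0.167
¬β ↔ (β ∧ β) = 1 − |0.833 − 0.167| = 1 − 0.666 = 0.334
(γ ∨ (α → γ)) ↔ (¬β ↔ (β ∧ β)) = 1 − |0.950 − 0.334| = 1 − 0.616 = 0.384
¬((γ ∨ (α → γ)) ↔ (¬β ↔ (β ∧ β))) = 1 − 0.384 = 0.616
¬¬((γ ∨ (α → γ)) ↔ (¬β ↔ (β ∧ β))) = 1 − 0.616 = 0.384

0.384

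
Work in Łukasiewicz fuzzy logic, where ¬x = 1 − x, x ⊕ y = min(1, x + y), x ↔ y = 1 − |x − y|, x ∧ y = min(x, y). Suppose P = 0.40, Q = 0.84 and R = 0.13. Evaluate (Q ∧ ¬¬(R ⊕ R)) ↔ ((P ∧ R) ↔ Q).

R ⊕ R = min(1, 0.13 + 0.13) = min(1, 0.26) = 0.26
¬(R ⊕ R) = 1 − 0.26 = 0.74
¬¬(R ⊕ R) = 1 − 0.74 = 0.26
Q ∧ ¬¬(R ⊕ R) = min(0.84, 0.26) = 0.26
P ∧ R = min(0.40, 0.13) = 0.13
(P ∧ R) ↔ Q = 1 − |0.13 − 0.84| = 1 − 0.71 = 0.29
(Q ∧ ¬¬(R ⊕ R)) ↔ ((P ∧ R) ↔ Q) = 1 − |0.26 − 0.29| = 1 − 0.03 = 0.97

0.97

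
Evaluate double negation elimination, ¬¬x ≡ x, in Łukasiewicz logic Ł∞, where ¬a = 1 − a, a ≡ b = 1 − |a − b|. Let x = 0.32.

¬x = 1 − 0.32 = 0.68
¬¬x = 1 − 0.68 = 0.32
¬¬x ≡ x = 1 − |0.32 − 0.32| = 1 − 0.00 = 1.00
(As expected: always 1 in Ł∞ since negation is involutive.)

1.00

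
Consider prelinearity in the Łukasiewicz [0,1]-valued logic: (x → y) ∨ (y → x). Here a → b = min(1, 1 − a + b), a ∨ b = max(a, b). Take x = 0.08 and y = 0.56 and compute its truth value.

x → y = min(1, 1 − 0.08 + 0.56) = min(1, 1.48) = 1.00
y → x = min(1, 1 − 0.56 + 0.08) = min(1, 0.52) = 0.52
(x → y) ∨ (y → x) = max(1.00, 0.52) = 1.00
(As expected: a Ł∞-tautology — holds in every MV-chain.)

1.00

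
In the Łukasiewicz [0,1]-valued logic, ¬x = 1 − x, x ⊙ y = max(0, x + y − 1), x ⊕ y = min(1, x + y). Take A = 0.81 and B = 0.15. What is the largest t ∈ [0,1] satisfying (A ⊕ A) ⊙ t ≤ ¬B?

A ⊕ A = min(1, 0.81 + 0.81) = min(1, 1.62) = 1.00
So the left factor is A ⊕ A = 1.00.
¬B = 1 − 0.15 = 0.85
So the right-hand bound is ¬B = 0.85.
The residuum of the Łukasiewicz t-norm gives the supremum: min(1, 1 − 1.00 + 0.85).
1 − 1.00 + 0.85 = 0.85, so t = min(1, 0.85) = 0.85.
Check: 1.00 ⊙ 0.85 = max(0, 0.85) = 0.85 ≤ 0.85.

0.85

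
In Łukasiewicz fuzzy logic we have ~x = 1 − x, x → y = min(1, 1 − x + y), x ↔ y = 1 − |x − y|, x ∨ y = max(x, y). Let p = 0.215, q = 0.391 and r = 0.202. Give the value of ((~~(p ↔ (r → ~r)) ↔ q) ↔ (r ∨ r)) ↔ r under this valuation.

0.824

~r = 1 − 0.202 = 0.798
r → ~r = min(1, 1 − 0.202 + 0.798) = min(1, 1.596) = 1.000
p ↔ (r → ~r) = 1 − |0.215 − 1.000| = 1 − 0.785 = 0.215
~(p ↔ (r → ~r)) = 1 − 0.215 = 0.785
~~(p ↔ (r → ~r)) = 1 − 0.785 = 0.215
~~(p ↔ (r → ~r)) ↔ q = 1 − |0.215 − 0.391| = 1 − 0.176 = 0.824
r ∨ r = max(0.202, 0.202) = 0.202
(~~(p ↔ (r → ~r)) ↔ q) ↔ (r ∨ r) = 1 − |0.824 − 0.202| = 1 − 0.622 = 0.378
((~~(p ↔ (r → ~r)) ↔ q) ↔ (r ∨ r)) ↔ r = 1 − |0.378 − 0.202| = 1 − 0.176 = 0.824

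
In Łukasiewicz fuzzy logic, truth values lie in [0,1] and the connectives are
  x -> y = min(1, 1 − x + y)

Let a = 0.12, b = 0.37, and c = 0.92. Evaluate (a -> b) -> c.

a -> b = min(1, 1 − 0.12 + 0.37) = min(1, 1.25) = 1.00
(a -> b) -> c = min(1, 1 − 1.00 + 0.92) = min(1, 0.92) = 0.92

0.92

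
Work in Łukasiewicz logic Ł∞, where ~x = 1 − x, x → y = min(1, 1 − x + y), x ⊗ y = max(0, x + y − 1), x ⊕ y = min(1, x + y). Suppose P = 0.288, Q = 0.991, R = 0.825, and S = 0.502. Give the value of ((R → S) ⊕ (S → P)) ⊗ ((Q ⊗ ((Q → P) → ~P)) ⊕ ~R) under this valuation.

R → S = min(1, 1 − 0.825 + 0.502) = min(1, 0.677) = 0.677
S → P = min(1, 1 − 0.502 + 0.288) = min(1, 0.786) = 0.786
(R → S) ⊕ (S → P) = min(1, 0.677 + 0.786) = min(1, 1.463) = 1.000
Q → P = min(1, 1 − 0.991 + 0.288) = min(1, 0.297) = 0.297
~P = 1 − 0.288 = 0.712
(Q → P) → ~P = min(1, 1 − 0.297 + 0.712) = min(1, 1.415) = 1.000
Q ⊗ ((Q → P) → ~P) = max(0, 0.991 + 1.000 − 1) = max(0, 0.991) = 0.991
~R = 1 − 0.825 = 0.175
(Q ⊗ ((Q → P) → ~P)) ⊕ ~R = min(1, 0.991 + 0.175) = min(1, 1.166) = 1.000
((R → S) ⊕ (S → P)) ⊗ ((Q ⊗ ((Q → P) → ~P)) ⊕ ~R) = max(0, 1.000 + 1.000 − 1) = max(0, 1.000) = 1.000

1.000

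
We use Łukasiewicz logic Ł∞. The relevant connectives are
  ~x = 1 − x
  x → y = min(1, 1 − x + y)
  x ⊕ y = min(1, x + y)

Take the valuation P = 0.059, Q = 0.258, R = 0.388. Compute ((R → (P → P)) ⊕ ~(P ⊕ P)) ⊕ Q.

1.000

P → P = min(1, 1 − 0.059 + 0.059) = min(1, 1.000) = 1.000
R → (P → P) = min(1, 1 − 0.388 + 1.000) = min(1, 1.612) = 1.000
P ⊕ P = min(1, 0.059 + 0.059) = min(1, 0.118) = 0.118
~(P ⊕ P) = 1 − 0.118 = 0.882
(R → (P → P)) ⊕ ~(P ⊕ P) = min(1, 1.000 + 0.882) = min(1, 1.882) = 1.000
((R → (P → P)) ⊕ ~(P ⊕ P)) ⊕ Q = min(1, 1.000 + 0.258) = min(1, 1.258) = 1.000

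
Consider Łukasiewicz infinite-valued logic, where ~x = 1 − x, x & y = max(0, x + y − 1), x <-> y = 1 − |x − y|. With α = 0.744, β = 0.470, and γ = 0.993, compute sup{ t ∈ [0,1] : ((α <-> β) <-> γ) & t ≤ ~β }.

α <-> β = 1 − |0.744 − 0.470| = 1 − 0.274 = 0.726
(α <-> β) <-> γ = 1 − |0.726 − 0.993| = 1 − 0.267 = 0.733
So the left factor is (α <-> β) <-> γ = 0.733.
~β = 1 − 0.470 = 0.530
So the right-hand bound is ~β = 0.530.
The residuum of the Łukasiewicz t-norm gives the supremum: min(1, 1 − 0.733 + 0.530).
1 − 0.733 + 0.530 = 0.797, so t = min(1, 0.797) = 0.797.
Check: 0.733 & 0.797 = max(0, 0.530) = 0.530 ≤ 0.530.

0.797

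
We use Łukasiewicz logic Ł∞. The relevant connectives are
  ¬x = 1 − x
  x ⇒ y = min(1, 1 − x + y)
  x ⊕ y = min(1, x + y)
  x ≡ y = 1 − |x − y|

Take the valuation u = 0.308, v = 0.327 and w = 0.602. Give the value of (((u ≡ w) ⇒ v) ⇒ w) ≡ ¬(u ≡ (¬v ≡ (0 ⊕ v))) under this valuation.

u ≡ w = 1 − |0.308 − 0.602| = 1 − 0.294 = 0.706
(u ≡ w) ⇒ v = min(1, 1 − 0.706 + 0.327) = min(1, 0.621) = 0.621
((u ≡ w) ⇒ v) ⇒ w = min(1, 1 − 0.621 + 0.602) = min(1, 0.981) = 0.981
¬v = 1 − 0.327 = 0.673
0 ⊕ v = min(1, 0.000 + 0.327) = min(1, 0.327) = 0.327
¬v ≡ (0 ⊕ v) = 1 − |0.673 − 0.327| = 1 − 0.346 = 0.654
u ≡ (¬v ≡ (0 ⊕ v)) = 1 − |0.308 − 0.654| = 1 − 0.346 = 0.654
¬(u ≡ (¬v ≡ (0 ⊕ v))) = 1 − 0.654 = 0.346
(((u ≡ w) ⇒ v) ⇒ w) ≡ ¬(u ≡ (¬v ≡ (0 ⊕ v))) = 1 − |0.981 − 0.346| = 1 − 0.635 = 0.365

0.365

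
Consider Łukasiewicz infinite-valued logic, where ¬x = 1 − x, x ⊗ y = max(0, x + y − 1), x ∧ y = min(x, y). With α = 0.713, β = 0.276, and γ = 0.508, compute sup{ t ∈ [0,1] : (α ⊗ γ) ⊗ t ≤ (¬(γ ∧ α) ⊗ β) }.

0.779

α ⊗ γ = max(0, 0.713 + 0.508 − 1) = max(0, 0.221) = 0.221
So the left factor is α ⊗ γ = 0.221.
γ ∧ α = min(0.508, 0.713) = 0.508
¬(γ ∧ α) = 1 − 0.508 = 0.492
¬(γ ∧ α) ⊗ β = max(0, 0.492 + 0.276 − 1) = max(0, -0.232) = 0.000
So the right-hand bound is ¬(γ ∧ α) ⊗ β = 0.000.
The residuum of the Łukasiewicz t-norm gives the supremum: min(1, 1 − 0.221 + 0.000).
1 − 0.221 + 0.000 = 0.779, so t = min(1, 0.779) = 0.779.
Check: 0.221 ⊗ 0.779 = max(0, 0.000) = 0.000 ≤ 0.000.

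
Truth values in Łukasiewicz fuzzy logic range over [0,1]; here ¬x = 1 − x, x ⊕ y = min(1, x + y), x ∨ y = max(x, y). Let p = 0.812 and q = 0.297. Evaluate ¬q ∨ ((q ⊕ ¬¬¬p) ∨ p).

0.812

¬q = 1 − 0.297 = 0.703
¬p = 1 − 0.812 = 0.188
¬¬p = 1 − 0.188 = 0.812
¬¬¬p = 1 − 0.812 = 0.188
q ⊕ ¬¬¬p = min(1, 0.297 + 0.188) = min(1, 0.485) = 0.485
(q ⊕ ¬¬¬p) ∨ p = max(0.485, 0.812) = 0.812
¬q ∨ ((q ⊕ ¬¬¬p) ∨ p) = max(0.703, 0.812) = 0.812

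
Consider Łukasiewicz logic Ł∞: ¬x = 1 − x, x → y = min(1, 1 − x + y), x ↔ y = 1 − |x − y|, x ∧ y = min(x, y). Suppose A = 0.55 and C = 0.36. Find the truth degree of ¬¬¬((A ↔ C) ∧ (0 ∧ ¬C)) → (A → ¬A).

A ↔ C = 1 − |0.55 − 0.36| = 1 − 0.19 = 0.81
¬C = 1 − 0.36 = 0.64
0 ∧ ¬C = min(0.00, 0.64) = 0.00
(A ↔ C) ∧ (0 ∧ ¬C) = min(0.81, 0.00) = 0.00
¬((A ↔ C) ∧ (0 ∧ ¬C)) = 1 − 0.00 = 1.00
¬¬((A ↔ C) ∧ (0 ∧ ¬C)) = 1 − 1.00 = 0.00
¬¬¬((A ↔ C) ∧ (0 ∧ ¬C)) = 1 − 0.00 = 1.00
¬A = 1 − 0.55 = 0.45
A → ¬A = min(1, 1 − 0.55 + 0.45) = min(1, 0.90) = 0.90
¬¬¬((A ↔ C) ∧ (0 ∧ ¬C)) → (A → ¬A) = min(1, 1 − 1.00 + 0.90) = min(1, 0.90) = 0.90

0.90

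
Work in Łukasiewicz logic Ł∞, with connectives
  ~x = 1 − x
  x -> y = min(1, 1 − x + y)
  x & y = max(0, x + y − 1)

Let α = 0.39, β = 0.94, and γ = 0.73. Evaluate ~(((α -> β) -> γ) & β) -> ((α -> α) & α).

1.00

α -> β = min(1, 1 − 0.39 + 0.94) = min(1, 1.55) = 1.00
(α -> β) -> γ = min(1, 1 − 1.00 + 0.73) = min(1, 0.73) = 0.73
((α -> β) -> γ) & β = max(0, 0.73 + 0.94 − 1) = max(0, 0.67) = 0.67
~(((α -> β) -> γ) & β) = 1 − 0.67 = 0.33
α -> α = min(1, 1 − 0.39 + 0.39) = min(1, 1.00) = 1.00
(α -> α) & α = max(0, 1.00 + 0.39 − 1) = max(0, 0.39) = 0.39
~(((α -> β) -> γ) & β) -> ((α -> α) & α) = min(1, 1 − 0.33 + 0.39) = min(1, 1.06) = 1.00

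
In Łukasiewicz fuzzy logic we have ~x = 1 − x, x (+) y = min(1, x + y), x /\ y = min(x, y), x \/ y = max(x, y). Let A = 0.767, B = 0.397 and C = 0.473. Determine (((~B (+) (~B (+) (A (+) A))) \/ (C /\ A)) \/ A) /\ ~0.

~B = 1 − 0.397 = 0.603
A (+) A = min(1, 0.767 + 0.767) = min(1, 1.534) = 1.000
~B (+) (A (+) A) = min(1, 0.603 + 1.000) = min(1, 1.603) = 1.000
~B (+) (~B (+) (A (+) A)) = min(1, 0.603 + 1.000) = min(1, 1.603) = 1.000
C /\ A = min(0.473, 0.767) = 0.473
(~B (+) (~B (+) (A (+) A))) \/ (C /\ A) = max(1.000, 0.473) = 1.000
((~B (+) (~B (+) (A (+) A))) \/ (C /\ A)) \/ A = max(1.000, 0.767) = 1.000
~0 = 1 − 0.000 = 1.000
(((~B (+) (~B (+) (A (+) A))) \/ (C /\ A)) \/ A) /\ ~0 = min(1.000, 1.000) = 1.000

1.000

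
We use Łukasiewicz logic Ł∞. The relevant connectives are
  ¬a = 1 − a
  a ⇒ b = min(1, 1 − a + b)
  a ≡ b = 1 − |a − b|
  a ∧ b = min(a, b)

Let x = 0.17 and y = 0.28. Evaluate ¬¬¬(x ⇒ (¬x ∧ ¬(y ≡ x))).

0.06

¬x = 1 − 0.17 = 0.83
y ≡ x = 1 − |0.28 − 0.17| = 1 − 0.11 = 0.89
¬(y ≡ x) = 1 − 0.89 = 0.11
¬x ∧ ¬(y ≡ x) = min(0.83, 0.11) = 0.11
x ⇒ (¬x ∧ ¬(y ≡ x)) = min(1, 1 − 0.17 + 0.11) = min(1, 0.94) = 0.94
¬(x ⇒ (¬x ∧ ¬(y ≡ x))) = 1 − 0.94 = 0.06
¬¬(x ⇒ (¬x ∧ ¬(y ≡ x))) = 1 − 0.06 = 0.94
¬¬¬(x ⇒ (¬x ∧ ¬(y ≡ x))) = 1 − 0.94 = 0.06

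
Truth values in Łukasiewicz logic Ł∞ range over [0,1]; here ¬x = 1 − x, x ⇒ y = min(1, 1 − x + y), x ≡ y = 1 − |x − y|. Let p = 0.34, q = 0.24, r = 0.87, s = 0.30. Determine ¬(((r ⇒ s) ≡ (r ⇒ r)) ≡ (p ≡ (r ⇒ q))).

r ⇒ s = min(1, 1 − 0.87 + 0.30) = min(1, 0.43) = 0.43
r ⇒ r = min(1, 1 − 0.87 + 0.87) = min(1, 1.00) = 1.00
(r ⇒ s) ≡ (r ⇒ r) = 1 − |0.43 − 1.00| = 1 − 0.57 = 0.43
r ⇒ q = min(1, 1 − 0.87 + 0.24) = min(1, 0.37) = 0.37
p ≡ (r ⇒ q) = 1 − |0.34 − 0.37| = 1 − 0.03 = 0.97
((r ⇒ s) ≡ (r ⇒ r)) ≡ (p ≡ (r ⇒ q)) = 1 − |0.43 − 0.97| = 1 − 0.54 = 0.46
¬(((r ⇒ s) ≡ (r ⇒ r)) ≡ (p ≡ (r ⇒ q))) = 1 − 0.46 = 0.54

0.54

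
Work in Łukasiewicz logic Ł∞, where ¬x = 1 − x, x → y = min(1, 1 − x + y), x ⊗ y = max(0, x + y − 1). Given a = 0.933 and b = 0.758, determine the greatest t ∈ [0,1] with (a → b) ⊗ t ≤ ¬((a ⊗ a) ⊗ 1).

0.309

a → b = min(1, 1 − 0.933 + 0.758) = min(1, 0.825) = 0.825
So the left factor is a → b = 0.825.
a ⊗ a = max(0, 0.933 + 0.933 − 1) = max(0, 0.866) = 0.866
(a ⊗ a) ⊗ 1 = max(0, 0.866 + 1.000 − 1) = max(0, 0.866) = 0.866
¬((a ⊗ a) ⊗ 1) = 1 − 0.866 = 0.134
So the right-hand bound is ¬((a ⊗ a) ⊗ 1) = 0.134.
The residuum of the Łukasiewicz t-norm gives the supremum: min(1, 1 − 0.825 + 0.134).
1 − 0.825 + 0.134 = 0.309, so t = min(1, 0.309) = 0.309.
Check: 0.825 ⊗ 0.309 = max(0, 0.134) = 0.134 ≤ 0.134.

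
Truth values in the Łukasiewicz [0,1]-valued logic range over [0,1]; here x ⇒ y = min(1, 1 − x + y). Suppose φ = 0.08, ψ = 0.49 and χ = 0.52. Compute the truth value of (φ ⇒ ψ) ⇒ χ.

0.52

φ ⇒ ψ = min(1, 1 − 0.08 + 0.49) = min(1, 1.41) = 1.00
(φ ⇒ ψ) ⇒ χ = min(1, 1 − 1.00 + 0.52) = min(1, 0.52) = 0.52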